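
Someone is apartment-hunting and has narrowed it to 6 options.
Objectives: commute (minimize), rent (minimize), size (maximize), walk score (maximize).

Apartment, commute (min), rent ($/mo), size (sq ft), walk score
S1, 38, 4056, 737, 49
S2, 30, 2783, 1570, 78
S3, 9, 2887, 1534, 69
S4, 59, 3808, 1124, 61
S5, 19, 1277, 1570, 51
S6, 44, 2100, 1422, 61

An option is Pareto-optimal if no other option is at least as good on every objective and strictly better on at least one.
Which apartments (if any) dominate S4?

S2, S3, S6

S2: commute 30≤59, rent 2783≤3808, size 1570≥1124, walk score 78≥61 — dominates S4.
S3: commute 9≤59, rent 2887≤3808, size 1534≥1124, walk score 69≥61 — dominates S4.
S6: commute 44≤59, rent 2100≤3808, size 1422≥1124, walk score 61≥61 — dominates S4.
Others (S1, S5) are each worse than S4 on at least one objective.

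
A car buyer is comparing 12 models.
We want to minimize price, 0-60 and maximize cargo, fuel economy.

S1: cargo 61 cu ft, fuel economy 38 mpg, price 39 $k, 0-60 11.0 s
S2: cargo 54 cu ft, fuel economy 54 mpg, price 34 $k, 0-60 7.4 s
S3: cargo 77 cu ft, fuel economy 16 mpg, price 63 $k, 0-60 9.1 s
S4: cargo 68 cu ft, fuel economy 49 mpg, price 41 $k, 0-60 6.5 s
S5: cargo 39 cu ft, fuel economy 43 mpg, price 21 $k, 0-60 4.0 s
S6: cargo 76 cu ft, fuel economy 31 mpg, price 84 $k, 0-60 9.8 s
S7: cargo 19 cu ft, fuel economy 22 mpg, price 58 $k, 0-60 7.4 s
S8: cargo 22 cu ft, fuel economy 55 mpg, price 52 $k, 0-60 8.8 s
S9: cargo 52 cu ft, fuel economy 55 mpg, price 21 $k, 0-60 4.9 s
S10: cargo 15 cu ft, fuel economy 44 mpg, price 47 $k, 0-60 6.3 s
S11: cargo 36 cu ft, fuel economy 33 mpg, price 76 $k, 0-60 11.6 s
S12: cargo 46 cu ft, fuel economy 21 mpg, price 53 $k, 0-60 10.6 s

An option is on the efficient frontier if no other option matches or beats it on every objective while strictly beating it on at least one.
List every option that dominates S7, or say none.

S2, S4, S5, S9

S2: cargo 54≥19, fuel economy 54≥22, price 34≤58, 0-60 7.4≤7.4 — dominates S7.
S4: cargo 68≥19, fuel economy 49≥22, price 41≤58, 0-60 6.5≤7.4 — dominates S7.
S5: cargo 39≥19, fuel economy 43≥22, price 21≤58, 0-60 4.0≤7.4 — dominates S7.
S9: cargo 52≥19, fuel economy 55≥22, price 21≤58, 0-60 4.9≤7.4 — dominates S7.
Others (S1, S3, S6, S8, S10, S11, S12) are each worse than S7 on at least one objective.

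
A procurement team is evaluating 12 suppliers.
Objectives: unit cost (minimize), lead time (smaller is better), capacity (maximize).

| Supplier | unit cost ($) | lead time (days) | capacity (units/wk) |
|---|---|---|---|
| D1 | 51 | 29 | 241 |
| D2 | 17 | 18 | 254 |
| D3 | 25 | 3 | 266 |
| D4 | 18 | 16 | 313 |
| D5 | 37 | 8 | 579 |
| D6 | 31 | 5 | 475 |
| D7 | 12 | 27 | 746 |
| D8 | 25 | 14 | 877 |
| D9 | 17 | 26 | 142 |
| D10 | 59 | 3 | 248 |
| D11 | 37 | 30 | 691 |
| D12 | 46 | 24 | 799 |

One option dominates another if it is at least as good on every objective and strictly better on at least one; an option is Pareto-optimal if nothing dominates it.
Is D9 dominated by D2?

Yes

D2 vs D9: unit cost 17≤17, lead time 18≤26, capacity 254≥142 — D2 is at least as good on every objective with at least one strict improvement.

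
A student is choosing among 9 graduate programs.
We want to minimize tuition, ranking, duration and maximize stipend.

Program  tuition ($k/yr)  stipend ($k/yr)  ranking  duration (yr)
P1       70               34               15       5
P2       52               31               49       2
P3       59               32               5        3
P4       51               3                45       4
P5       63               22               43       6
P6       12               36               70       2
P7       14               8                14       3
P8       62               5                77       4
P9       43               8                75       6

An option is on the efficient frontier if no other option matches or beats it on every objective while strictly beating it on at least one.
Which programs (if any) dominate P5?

P3

P3: tuition 59≤63, stipend 32≥22, ranking 5≤43, duration 3≤6 — dominates P5.
Others (P1, P2, P4, P6, P7, P8, P9) are each worse than P5 on at least one objective.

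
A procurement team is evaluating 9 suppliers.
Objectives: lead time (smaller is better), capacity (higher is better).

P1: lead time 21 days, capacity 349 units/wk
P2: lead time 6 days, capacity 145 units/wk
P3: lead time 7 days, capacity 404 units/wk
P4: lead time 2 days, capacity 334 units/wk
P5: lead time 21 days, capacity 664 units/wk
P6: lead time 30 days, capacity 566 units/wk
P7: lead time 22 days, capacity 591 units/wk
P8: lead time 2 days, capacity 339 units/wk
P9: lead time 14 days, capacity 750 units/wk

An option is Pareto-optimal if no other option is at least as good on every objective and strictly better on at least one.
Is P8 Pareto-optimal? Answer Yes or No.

P1: worse on lead time (21 vs 2).
P2: worse on lead time (6 vs 2).
P3: worse on lead time (7 vs 2).
P4: worse on capacity (334 vs 339).
P5: worse on lead time (21 vs 2).
P6: worse on lead time (30 vs 2).
P7: worse on lead time (22 vs 2).
P9: worse on lead time (14 vs 2).
No option is at least as good as P8 on every objective and strictly better on one.

Yes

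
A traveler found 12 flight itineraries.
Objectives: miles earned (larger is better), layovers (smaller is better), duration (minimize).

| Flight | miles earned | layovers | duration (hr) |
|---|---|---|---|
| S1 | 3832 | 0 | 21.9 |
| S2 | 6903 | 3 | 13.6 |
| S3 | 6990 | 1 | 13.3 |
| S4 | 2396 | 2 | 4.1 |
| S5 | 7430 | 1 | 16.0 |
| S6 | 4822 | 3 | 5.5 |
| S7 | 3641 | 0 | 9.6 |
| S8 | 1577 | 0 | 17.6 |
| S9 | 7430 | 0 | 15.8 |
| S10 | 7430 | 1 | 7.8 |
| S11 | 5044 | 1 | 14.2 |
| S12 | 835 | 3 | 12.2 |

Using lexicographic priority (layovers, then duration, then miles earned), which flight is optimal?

S7

First minimize layovers: best is 0, kept {S1, S7, S8, S9}.
Then minimize duration: best is 9.6, kept {S7}.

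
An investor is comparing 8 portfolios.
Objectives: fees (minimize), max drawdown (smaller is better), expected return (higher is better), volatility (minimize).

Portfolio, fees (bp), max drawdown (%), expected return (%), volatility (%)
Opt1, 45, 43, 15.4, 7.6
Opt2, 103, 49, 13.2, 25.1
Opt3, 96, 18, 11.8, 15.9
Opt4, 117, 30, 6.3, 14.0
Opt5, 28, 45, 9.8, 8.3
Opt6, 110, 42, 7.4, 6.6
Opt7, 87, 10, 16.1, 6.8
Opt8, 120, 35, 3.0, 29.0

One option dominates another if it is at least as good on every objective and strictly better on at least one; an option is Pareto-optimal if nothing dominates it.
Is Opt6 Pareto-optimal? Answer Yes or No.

Yes

Opt1: worse on max drawdown (43 vs 42).
Opt2: worse on max drawdown (49 vs 42).
Opt3: worse on volatility (15.9 vs 6.6).
Opt4: worse on fees (117 vs 110).
Opt5: worse on max drawdown (45 vs 42).
Opt7: worse on volatility (6.8 vs 6.6).
Opt8: worse on fees (120 vs 110).
No option is at least as good as Opt6 on every objective and strictly better on one.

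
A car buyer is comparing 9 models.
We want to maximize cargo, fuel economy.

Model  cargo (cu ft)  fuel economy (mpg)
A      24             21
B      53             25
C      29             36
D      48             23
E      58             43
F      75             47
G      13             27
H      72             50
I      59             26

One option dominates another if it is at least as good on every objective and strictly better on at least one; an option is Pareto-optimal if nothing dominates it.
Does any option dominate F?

A: worse on cargo (24 vs 75).
B: worse on cargo (53 vs 75).
C: worse on cargo (29 vs 75).
D: worse on cargo (48 vs 75).
E: worse on cargo (58 vs 75).
G: worse on cargo (13 vs 75).
H: worse on cargo (72 vs 75).
I: worse on cargo (59 vs 75).
No option is at least as good as F on every objective and strictly better on one.

No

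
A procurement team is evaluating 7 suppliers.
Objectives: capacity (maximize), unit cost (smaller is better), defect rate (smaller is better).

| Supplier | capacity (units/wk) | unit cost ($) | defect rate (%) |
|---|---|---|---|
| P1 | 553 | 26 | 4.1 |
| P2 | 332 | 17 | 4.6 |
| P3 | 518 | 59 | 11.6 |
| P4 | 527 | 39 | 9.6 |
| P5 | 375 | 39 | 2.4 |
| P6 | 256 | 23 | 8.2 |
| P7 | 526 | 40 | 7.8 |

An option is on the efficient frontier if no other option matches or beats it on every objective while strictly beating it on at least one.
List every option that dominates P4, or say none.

P1: capacity 553≥527, unit cost 26≤39, defect rate 4.1≤9.6 — dominates P4.
Others (P2, P3, P5, P6, P7) are each worse than P4 on at least one objective.

P1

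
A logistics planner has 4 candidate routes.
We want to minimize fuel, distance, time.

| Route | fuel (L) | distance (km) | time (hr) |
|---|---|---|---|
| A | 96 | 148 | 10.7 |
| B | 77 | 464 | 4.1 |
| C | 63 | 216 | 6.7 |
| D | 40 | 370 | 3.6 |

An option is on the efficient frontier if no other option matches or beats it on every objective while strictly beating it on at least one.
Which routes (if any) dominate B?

D

D: fuel 40≤77, distance 370≤464, time 3.6≤4.1 — dominates B.
Others (A, C) are each worse than B on at least one objective.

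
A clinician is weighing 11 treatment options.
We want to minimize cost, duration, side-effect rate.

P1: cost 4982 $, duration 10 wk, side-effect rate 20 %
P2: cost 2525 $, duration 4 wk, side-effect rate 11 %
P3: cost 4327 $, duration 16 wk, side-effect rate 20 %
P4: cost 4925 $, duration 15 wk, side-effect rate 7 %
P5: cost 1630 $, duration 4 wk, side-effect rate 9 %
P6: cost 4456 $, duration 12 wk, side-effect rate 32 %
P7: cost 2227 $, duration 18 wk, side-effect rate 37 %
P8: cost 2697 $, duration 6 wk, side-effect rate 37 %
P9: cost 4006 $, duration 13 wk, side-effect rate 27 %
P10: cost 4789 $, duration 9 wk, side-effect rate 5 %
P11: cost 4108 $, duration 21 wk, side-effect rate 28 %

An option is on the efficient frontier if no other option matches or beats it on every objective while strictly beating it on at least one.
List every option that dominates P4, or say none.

P10

P10: cost 4789≤4925, duration 9≤15, side-effect rate 5≤7 — dominates P4.
Others (P1, P2, P3, P5, P6, P7, P8, P9, P11) are each worse than P4 on at least one objective.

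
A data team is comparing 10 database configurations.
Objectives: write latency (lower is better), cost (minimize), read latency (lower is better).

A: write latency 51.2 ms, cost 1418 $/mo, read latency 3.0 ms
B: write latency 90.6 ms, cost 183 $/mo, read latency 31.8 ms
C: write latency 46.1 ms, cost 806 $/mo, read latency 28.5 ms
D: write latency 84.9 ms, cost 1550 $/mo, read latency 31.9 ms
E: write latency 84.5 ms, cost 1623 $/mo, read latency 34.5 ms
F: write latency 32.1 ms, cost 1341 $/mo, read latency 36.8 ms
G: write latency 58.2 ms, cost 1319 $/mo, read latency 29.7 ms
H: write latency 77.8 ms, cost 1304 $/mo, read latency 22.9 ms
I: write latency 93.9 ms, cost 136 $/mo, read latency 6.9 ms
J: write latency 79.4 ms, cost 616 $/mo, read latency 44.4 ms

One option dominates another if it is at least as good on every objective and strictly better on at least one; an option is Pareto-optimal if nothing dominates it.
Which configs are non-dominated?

A: not dominated (best read latency).
B: not dominated.
C: not dominated.
D: dominated by A (write latency 51.2≤84.9, cost 1418≤1550, read latency 3.0≤31.9).
E: dominated by A (write latency 51.2≤84.5, cost 1418≤1623, read latency 3.0≤34.5).
F: not dominated (best write latency).
G: dominated by C (write latency 46.1≤58.2, cost 806≤1319, read latency 28.5≤29.7).
H: not dominated.
I: not dominated (best cost).
J: not dominated.

A, B, C, F, H, I, J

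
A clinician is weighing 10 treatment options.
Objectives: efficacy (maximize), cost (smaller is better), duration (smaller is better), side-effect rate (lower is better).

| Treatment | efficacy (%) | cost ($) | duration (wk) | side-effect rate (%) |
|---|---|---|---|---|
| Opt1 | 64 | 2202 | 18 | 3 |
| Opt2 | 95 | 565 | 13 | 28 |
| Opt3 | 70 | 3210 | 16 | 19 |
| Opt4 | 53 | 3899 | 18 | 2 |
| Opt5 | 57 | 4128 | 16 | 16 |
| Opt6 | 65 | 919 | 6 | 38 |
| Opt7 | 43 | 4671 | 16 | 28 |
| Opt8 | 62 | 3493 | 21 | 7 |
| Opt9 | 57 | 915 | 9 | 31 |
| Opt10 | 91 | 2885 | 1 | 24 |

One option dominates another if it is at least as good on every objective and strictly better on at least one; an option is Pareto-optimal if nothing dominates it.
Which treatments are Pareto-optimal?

Opt1: not dominated.
Opt2: not dominated (best efficacy).
Opt3: not dominated.
Opt4: not dominated (best side-effect rate).
Opt5: not dominated.
Opt6: not dominated.
Opt7: dominated by Opt2 (efficacy 95≥43, cost 565≤4671, duration 13≤16, side-effect rate 28≤28).
Opt8: dominated by Opt1 (efficacy 64≥62, cost 2202≤3493, duration 18≤21, side-effect rate 3≤7).
Opt9: not dominated.
Opt10: not dominated (best duration).

Opt1, Opt2, Opt3, Opt4, Opt5, Opt6, Opt9, Opt10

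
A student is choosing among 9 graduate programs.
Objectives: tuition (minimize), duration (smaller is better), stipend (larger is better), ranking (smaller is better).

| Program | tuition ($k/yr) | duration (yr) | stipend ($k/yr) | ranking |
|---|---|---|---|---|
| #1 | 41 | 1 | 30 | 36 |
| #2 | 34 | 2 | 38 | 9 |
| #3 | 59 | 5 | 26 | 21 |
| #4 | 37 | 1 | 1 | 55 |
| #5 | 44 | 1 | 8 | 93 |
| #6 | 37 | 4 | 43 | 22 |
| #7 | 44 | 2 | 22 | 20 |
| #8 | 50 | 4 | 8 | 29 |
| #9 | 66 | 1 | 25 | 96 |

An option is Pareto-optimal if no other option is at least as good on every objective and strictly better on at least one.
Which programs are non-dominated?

#1: not dominated.
#2: not dominated (best tuition).
#3: dominated by #2 (tuition 34≤59, duration 2≤5, stipend 38≥26, ranking 9≤21).
#4: not dominated.
#5: dominated by #1 (tuition 41≤44, duration 1≤1, stipend 30≥8, ranking 36≤93).
#6: not dominated (best stipend).
#7: dominated by #2 (tuition 34≤44, duration 2≤2, stipend 38≥22, ranking 9≤20).
#8: dominated by #2 (tuition 34≤50, duration 2≤4, stipend 38≥8, ranking 9≤29).
#9: dominated by #1 (tuition 41≤66, duration 1≤1, stipend 30≥25, ranking 36≤96).

#1, #2, #4, #6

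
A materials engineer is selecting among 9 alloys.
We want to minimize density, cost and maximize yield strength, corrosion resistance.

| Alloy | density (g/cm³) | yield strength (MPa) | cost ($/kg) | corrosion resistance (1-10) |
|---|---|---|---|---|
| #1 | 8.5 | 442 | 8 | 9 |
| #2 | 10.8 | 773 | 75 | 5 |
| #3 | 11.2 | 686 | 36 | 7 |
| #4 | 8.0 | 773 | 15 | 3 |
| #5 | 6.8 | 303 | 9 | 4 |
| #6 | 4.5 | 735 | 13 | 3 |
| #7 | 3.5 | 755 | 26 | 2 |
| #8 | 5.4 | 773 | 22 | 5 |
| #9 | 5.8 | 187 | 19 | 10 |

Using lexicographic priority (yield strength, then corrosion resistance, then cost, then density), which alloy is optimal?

#8

First maximize yield strength: best is 773, kept {#2, #4, #8}.
Then maximize corrosion resistance: best is 5, kept {#2, #8}.
Then minimize cost: best is 22, kept {#8}.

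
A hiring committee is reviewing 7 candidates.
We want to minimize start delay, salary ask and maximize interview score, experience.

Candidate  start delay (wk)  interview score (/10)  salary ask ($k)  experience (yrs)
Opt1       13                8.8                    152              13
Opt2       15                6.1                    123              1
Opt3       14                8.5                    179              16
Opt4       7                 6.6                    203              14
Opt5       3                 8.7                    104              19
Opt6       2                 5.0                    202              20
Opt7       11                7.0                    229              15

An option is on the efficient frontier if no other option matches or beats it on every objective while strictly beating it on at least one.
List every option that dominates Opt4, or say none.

Opt5

Opt5: start delay 3≤7, interview score 8.7≥6.6, salary ask 104≤203, experience 19≥14 — dominates Opt4.
Others (Opt1, Opt2, Opt3, Opt6, Opt7) are each worse than Opt4 on at least one objective.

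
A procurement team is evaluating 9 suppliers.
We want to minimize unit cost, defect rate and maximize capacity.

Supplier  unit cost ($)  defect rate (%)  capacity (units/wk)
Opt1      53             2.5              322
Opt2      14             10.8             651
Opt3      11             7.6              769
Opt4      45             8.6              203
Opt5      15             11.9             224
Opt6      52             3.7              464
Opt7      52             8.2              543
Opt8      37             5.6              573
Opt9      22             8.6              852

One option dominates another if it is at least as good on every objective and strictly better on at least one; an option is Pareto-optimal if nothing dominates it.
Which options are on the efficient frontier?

Opt1, Opt3, Opt6, Opt8, Opt9

Opt1: not dominated (best defect rate).
Opt2: dominated by Opt3 (unit cost 11≤14, defect rate 7.6≤10.8, capacity 769≥651).
Opt3: not dominated (best unit cost).
Opt4: dominated by Opt3 (unit cost 11≤45, defect rate 7.6≤8.6, capacity 769≥203).
Opt5: dominated by Opt2 (unit cost 14≤15, defect rate 10.8≤11.9, capacity 651≥224).
Opt6: not dominated.
Opt7: dominated by Opt3 (unit cost 11≤52, defect rate 7.6≤8.2, capacity 769≥543).
Opt8: not dominated.
Opt9: not dominated (best capacity).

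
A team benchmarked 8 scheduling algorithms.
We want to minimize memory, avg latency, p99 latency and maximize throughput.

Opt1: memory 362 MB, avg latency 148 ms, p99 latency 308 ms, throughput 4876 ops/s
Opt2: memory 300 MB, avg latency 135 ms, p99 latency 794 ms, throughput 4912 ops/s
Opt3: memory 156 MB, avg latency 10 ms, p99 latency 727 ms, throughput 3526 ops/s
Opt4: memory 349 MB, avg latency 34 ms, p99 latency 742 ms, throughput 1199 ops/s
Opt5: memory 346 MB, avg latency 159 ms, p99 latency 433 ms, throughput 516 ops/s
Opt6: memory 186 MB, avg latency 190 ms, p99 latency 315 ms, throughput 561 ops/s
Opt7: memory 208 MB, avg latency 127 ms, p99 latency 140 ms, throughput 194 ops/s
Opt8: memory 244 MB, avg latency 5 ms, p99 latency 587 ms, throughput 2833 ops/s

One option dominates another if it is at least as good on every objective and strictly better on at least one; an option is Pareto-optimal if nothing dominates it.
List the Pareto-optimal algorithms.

Opt1, Opt2, Opt3, Opt5, Opt6, Opt7, Opt8

Opt1: not dominated.
Opt2: not dominated (best throughput).
Opt3: not dominated (best memory).
Opt4: dominated by Opt3 (memory 156≤349, avg latency 10≤34, p99 latency 727≤742, throughput 3526≥1199).
Opt5: not dominated.
Opt6: not dominated.
Opt7: not dominated (best p99 latency).
Opt8: not dominated (best avg latency).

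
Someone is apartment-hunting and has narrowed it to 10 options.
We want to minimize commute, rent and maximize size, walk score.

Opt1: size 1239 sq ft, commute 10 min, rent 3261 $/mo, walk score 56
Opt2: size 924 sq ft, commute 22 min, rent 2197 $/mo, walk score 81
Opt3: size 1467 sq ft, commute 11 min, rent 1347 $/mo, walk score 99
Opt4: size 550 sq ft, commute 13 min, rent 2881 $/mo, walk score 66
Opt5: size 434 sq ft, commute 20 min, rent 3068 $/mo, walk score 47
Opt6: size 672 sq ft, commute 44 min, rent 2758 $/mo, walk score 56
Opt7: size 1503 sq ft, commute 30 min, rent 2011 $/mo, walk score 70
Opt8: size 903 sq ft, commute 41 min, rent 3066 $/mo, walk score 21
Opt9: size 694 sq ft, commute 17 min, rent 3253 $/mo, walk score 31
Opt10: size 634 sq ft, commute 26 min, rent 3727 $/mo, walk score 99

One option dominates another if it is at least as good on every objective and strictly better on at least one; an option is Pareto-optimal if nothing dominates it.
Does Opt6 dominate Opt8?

Opt6 vs Opt8: Opt6 is worse on size (672 vs 903), so it does not dominate Opt8.

No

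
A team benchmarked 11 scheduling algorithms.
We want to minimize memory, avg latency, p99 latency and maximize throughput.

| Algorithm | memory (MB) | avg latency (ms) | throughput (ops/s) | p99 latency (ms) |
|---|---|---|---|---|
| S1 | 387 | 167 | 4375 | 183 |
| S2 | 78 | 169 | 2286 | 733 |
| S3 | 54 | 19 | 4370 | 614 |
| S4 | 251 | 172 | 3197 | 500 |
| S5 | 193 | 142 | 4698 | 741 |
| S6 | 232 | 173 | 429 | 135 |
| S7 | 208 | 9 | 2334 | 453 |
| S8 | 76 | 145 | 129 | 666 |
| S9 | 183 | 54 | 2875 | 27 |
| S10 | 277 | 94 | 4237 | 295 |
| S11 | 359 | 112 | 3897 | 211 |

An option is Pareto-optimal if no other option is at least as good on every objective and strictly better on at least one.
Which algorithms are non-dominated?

S1: not dominated.
S2: dominated by S3 (memory 54≤78, avg latency 19≤169, throughput 4370≥2286, p99 latency 614≤733).
S3: not dominated (best memory).
S4: not dominated.
S5: not dominated (best throughput).
S6: dominated by S9 (memory 183≤232, avg latency 54≤173, throughput 2875≥429, p99 latency 27≤135).
S7: not dominated (best avg latency).
S8: dominated by S3 (memory 54≤76, avg latency 19≤145, throughput 4370≥129, p99 latency 614≤666).
S9: not dominated (best p99 latency).
S10: not dominated.
S11: not dominated.

S1, S3, S4, S5, S7, S9, S10, S11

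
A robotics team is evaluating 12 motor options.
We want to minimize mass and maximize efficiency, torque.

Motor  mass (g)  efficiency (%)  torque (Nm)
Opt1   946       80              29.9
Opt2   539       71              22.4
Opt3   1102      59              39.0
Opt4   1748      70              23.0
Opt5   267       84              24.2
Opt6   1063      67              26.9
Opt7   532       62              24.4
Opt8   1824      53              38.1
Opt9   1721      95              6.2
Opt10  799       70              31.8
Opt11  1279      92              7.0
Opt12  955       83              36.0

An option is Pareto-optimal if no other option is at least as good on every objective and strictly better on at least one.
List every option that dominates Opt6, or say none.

Opt1: mass 946≤1063, efficiency 80≥67, torque 29.9≥26.9 — dominates Opt6.
Opt10: mass 799≤1063, efficiency 70≥67, torque 31.8≥26.9 — dominates Opt6.
Opt12: mass 955≤1063, efficiency 83≥67, torque 36.0≥26.9 — dominates Opt6.
Others (Opt2, Opt3, Opt4, Opt5, Opt7, Opt8, Opt9, Opt11) are each worse than Opt6 on at least one objective.

Opt1, Opt10, Opt12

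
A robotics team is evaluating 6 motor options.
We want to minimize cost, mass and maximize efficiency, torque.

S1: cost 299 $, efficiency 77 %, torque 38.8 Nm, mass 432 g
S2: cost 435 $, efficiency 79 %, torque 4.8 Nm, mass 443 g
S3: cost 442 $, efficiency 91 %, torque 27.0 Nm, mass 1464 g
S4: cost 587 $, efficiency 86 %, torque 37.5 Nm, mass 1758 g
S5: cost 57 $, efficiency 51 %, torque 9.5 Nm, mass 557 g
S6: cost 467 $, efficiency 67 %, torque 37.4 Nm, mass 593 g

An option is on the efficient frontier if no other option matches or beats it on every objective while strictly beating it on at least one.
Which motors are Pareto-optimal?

S1: not dominated (best torque).
S2: not dominated.
S3: not dominated (best efficiency).
S4: not dominated.
S5: not dominated (best cost).
S6: dominated by S1 (cost 299≤467, efficiency 77≥67, torque 38.8≥37.4, mass 432≤593).

S1, S2, S3, S4, S5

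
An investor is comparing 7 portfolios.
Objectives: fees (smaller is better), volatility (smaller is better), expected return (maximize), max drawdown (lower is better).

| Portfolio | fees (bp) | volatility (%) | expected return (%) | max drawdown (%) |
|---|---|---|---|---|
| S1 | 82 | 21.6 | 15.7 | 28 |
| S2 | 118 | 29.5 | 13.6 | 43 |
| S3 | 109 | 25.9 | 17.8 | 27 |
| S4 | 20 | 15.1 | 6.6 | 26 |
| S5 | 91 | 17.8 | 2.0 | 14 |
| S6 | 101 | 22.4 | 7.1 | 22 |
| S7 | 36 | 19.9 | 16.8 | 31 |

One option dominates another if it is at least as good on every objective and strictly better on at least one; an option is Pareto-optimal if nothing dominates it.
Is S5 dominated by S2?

S2 vs S5: S2 is worse on fees (118 vs 91), so it does not dominate S5.

No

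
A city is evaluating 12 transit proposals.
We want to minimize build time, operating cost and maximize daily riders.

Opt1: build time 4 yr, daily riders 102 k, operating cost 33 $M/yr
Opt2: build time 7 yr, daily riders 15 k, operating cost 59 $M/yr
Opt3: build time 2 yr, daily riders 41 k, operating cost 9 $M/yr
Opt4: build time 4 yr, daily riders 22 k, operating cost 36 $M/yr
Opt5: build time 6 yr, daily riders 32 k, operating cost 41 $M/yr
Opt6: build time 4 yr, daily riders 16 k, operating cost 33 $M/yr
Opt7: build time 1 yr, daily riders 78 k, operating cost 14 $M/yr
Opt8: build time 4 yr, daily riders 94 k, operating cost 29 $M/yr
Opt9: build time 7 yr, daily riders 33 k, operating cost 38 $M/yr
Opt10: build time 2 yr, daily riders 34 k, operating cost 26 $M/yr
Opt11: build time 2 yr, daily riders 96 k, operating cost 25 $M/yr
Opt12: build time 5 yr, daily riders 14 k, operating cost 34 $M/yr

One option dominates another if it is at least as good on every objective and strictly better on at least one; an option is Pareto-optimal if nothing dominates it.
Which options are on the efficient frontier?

Opt1: not dominated (best daily riders).
Opt2: dominated by Opt1 (build time 4≤7, daily riders 102≥15, operating cost 33≤59).
Opt3: not dominated (best operating cost).
Opt4: dominated by Opt1 (build time 4≤4, daily riders 102≥22, operating cost 33≤36).
Opt5: dominated by Opt1 (build time 4≤6, daily riders 102≥32, operating cost 33≤41).
Opt6: dominated by Opt1 (build time 4≤4, daily riders 102≥16, operating cost 33≤33).
Opt7: not dominated (best build time).
Opt8: dominated by Opt11 (build time 2≤4, daily riders 96≥94, operating cost 25≤29).
Opt9: dominated by Opt1 (build time 4≤7, daily riders 102≥33, operating cost 33≤38).
Opt10: dominated by Opt3 (build time 2≤2, daily riders 41≥34, operating cost 9≤26).
Opt11: not dominated.
Opt12: dominated by Opt1 (build time 4≤5, daily riders 102≥14, operating cost 33≤34).

Opt1, Opt3, Opt7, Opt11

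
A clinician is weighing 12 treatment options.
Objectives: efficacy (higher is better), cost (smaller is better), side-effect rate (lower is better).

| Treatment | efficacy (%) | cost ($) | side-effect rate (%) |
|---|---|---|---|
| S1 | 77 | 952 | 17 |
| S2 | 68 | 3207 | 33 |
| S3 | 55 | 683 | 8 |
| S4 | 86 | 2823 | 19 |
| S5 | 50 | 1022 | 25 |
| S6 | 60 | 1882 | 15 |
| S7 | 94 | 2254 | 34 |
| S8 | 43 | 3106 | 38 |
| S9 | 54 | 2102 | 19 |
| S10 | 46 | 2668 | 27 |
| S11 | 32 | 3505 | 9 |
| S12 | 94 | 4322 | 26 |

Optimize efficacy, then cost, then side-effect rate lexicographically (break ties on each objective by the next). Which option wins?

First maximize efficacy: best is 94, kept {S7, S12}.
Then minimize cost: best is 2254, kept {S7}.

S7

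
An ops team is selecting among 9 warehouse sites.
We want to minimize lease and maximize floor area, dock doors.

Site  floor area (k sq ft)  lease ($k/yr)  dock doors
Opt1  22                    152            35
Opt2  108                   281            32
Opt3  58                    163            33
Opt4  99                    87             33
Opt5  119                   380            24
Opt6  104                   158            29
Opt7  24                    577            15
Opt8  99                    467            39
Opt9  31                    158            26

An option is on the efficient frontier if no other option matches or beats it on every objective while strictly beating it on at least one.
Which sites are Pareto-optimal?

Opt1: not dominated.
Opt2: not dominated.
Opt3: dominated by Opt4 (floor area 99≥58, lease 87≤163, dock doors 33≥33).
Opt4: not dominated (best lease).
Opt5: not dominated (best floor area).
Opt6: not dominated.
Opt7: dominated by Opt2 (floor area 108≥24, lease 281≤577, dock doors 32≥15).
Opt8: not dominated (best dock doors).
Opt9: dominated by Opt4 (floor area 99≥31, lease 87≤158, dock doors 33≥26).

Opt1, Opt2, Opt4, Opt5, Opt6, Opt8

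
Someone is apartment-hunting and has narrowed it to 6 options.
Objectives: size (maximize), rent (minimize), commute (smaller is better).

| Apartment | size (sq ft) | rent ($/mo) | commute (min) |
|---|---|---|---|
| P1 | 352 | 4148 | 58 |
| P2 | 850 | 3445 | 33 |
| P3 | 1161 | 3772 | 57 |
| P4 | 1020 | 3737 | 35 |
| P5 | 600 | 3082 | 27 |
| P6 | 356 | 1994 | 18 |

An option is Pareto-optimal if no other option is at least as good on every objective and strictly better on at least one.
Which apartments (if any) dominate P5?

none

P1: worse on size (352 vs 600).
P2: worse on rent (3445 vs 3082).
P3: worse on rent (3772 vs 3082).
P4: worse on rent (3737 vs 3082).
P6: worse on size (356 vs 600).
No option dominates P5.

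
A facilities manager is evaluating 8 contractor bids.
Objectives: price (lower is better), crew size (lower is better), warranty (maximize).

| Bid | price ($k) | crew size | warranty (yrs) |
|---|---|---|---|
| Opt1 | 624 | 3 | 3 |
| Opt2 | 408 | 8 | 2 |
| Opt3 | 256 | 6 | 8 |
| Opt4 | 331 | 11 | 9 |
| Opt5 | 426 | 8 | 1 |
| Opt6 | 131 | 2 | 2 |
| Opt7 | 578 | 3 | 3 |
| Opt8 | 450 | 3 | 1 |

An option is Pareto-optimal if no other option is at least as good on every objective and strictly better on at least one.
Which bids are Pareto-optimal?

Opt1: dominated by Opt7 (price 578≤624, crew size 3≤3, warranty 3≥3).
Opt2: dominated by Opt3 (price 256≤408, crew size 6≤8, warranty 8≥2).
Opt3: not dominated.
Opt4: not dominated (best warranty).
Opt5: dominated by Opt2 (price 408≤426, crew size 8≤8, warranty 2≥1).
Opt6: not dominated (best price).
Opt7: not dominated.
Opt8: dominated by Opt6 (price 131≤450, crew size 2≤3, warranty 2≥1).

Opt3, Opt4, Opt6, Opt7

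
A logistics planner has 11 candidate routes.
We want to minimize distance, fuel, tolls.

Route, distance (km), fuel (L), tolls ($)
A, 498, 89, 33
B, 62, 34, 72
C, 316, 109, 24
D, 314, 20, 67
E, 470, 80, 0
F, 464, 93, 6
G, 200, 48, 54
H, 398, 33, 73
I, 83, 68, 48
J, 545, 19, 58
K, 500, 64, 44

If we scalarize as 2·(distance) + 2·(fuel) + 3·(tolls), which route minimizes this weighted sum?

A: 2·498 + 2·89 + 3·33 = 1273
B: 2·62 + 2·34 + 3·72 = 408
C: 2·316 + 2·109 + 3·24 = 922
D: 2·314 + 2·20 + 3·67 = 869
E: 2·470 + 2·80 + 3·0 = 1100
F: 2·464 + 2·93 + 3·6 = 1132
G: 2·200 + 2·48 + 3·54 = 658
H: 2·398 + 2·33 + 3·73 = 1081
I: 2·83 + 2·68 + 3·48 = 446
J: 2·545 + 2·19 + 3·58 = 1302
K: 2·500 + 2·64 + 3·44 = 1260
Lowest: B at 408.

B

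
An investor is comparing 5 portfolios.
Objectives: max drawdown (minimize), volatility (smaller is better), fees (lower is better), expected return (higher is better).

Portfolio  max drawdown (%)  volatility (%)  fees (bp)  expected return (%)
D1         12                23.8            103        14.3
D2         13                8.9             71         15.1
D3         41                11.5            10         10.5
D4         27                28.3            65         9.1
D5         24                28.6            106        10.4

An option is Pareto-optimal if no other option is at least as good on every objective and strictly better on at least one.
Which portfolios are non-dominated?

D1: not dominated (best max drawdown).
D2: not dominated (best volatility).
D3: not dominated (best fees).
D4: not dominated.
D5: dominated by D1 (max drawdown 12≤24, volatility 23.8≤28.6, fees 103≤106, expected return 14.3≥10.4).

D1, D2, D3, D4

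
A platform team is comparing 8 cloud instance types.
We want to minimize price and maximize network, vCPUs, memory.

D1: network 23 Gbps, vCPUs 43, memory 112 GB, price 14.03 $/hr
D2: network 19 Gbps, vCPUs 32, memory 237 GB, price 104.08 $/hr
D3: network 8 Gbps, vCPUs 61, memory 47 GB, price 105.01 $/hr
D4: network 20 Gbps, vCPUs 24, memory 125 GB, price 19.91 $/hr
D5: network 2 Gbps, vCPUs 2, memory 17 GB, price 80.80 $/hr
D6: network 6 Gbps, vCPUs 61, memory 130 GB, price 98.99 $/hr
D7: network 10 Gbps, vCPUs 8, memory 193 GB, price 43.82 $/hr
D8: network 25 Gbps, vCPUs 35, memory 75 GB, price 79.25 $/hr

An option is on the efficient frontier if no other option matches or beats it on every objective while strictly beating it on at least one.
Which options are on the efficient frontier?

D1, D2, D3, D4, D6, D7, D8

D1: not dominated (best price).
D2: not dominated (best memory).
D3: not dominated.
D4: not dominated.
D5: dominated by D1 (network 23≥2, vCPUs 43≥2, memory 112≥17, price 14.03≤80.80).
D6: not dominated.
D7: not dominated.
D8: not dominated (best network).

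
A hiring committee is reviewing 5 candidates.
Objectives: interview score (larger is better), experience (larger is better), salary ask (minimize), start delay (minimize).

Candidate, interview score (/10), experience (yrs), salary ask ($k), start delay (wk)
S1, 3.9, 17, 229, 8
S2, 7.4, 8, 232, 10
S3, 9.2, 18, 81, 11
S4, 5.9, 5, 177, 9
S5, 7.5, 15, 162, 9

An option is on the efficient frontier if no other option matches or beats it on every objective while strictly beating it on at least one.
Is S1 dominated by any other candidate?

No

S2: worse on experience (8 vs 17).
S3: worse on start delay (11 vs 8).
S4: worse on experience (5 vs 17).
S5: worse on experience (15 vs 17).
No option is at least as good as S1 on every objective and strictly better on one.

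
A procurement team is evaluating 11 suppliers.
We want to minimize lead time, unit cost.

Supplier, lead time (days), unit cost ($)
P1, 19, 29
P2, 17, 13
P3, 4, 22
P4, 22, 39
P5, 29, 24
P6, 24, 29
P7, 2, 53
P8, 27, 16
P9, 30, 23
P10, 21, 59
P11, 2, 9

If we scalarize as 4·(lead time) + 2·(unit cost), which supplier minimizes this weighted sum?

P1: 4·19 + 2·29 = 134
P2: 4·17 + 2·13 = 94
P3: 4·4 + 2·22 = 60
P4: 4·22 + 2·39 = 166
P5: 4·29 + 2·24 = 164
P6: 4·24 + 2·29 = 154
P7: 4·2 + 2·53 = 114
P8: 4·27 + 2·16 = 140
P9: 4·30 + 2·23 = 166
P10: 4·21 + 2·59 = 202
P11: 4·2 + 2·9 = 26
Lowest: P11 at 26.

P11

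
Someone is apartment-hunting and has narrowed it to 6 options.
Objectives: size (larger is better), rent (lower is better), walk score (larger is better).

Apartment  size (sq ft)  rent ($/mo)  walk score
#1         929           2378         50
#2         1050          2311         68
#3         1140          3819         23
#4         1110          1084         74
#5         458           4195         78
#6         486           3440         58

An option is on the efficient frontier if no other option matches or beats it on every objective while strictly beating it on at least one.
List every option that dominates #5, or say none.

none

#1: worse on walk score (50 vs 78).
#2: worse on walk score (68 vs 78).
#3: worse on walk score (23 vs 78).
#4: worse on walk score (74 vs 78).
#6: worse on walk score (58 vs 78).
No option dominates #5.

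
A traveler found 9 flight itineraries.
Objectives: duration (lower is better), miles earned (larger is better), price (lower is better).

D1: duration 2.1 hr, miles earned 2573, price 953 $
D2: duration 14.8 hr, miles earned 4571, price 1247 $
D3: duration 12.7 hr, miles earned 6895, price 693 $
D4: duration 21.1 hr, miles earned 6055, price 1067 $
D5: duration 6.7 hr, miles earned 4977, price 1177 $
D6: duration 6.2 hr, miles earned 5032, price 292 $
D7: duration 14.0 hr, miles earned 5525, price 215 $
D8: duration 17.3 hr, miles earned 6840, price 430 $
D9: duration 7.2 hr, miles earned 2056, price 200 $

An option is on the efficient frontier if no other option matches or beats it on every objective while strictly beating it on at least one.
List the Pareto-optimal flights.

D1: not dominated (best duration).
D2: dominated by D3 (duration 12.7≤14.8, miles earned 6895≥4571, price 693≤1247).
D3: not dominated (best miles earned).
D4: dominated by D3 (duration 12.7≤21.1, miles earned 6895≥6055, price 693≤1067).
D5: dominated by D6 (duration 6.2≤6.7, miles earned 5032≥4977, price 292≤1177).
D6: not dominated.
D7: not dominated.
D8: not dominated.
D9: not dominated (best price).

D1, D3, D6, D7, D8, D9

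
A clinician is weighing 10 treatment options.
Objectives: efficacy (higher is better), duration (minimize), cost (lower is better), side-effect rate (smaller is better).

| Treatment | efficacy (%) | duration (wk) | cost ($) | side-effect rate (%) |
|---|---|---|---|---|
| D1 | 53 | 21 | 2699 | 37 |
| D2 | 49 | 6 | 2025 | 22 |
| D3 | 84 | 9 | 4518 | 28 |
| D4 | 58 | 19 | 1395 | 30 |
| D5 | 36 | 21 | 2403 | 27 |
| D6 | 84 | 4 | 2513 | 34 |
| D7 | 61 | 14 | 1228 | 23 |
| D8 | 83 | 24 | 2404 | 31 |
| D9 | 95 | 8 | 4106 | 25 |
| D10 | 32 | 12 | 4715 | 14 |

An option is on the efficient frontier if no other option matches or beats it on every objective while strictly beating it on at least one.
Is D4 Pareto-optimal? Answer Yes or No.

No

D7 vs D4: efficacy 61≥58, duration 14≤19, cost 1228≤1395, side-effect rate 23≤30 — D7 is at least as good on every objective and strictly better on at least one, so D7 dominates D4.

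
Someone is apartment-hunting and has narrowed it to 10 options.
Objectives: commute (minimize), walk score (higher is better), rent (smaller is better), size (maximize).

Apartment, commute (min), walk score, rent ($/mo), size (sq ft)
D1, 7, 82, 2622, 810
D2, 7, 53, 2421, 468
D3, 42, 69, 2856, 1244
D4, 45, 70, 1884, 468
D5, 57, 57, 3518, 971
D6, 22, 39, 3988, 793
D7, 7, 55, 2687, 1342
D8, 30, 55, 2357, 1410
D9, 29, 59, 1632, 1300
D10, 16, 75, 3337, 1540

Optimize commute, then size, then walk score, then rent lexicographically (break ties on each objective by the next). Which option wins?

First minimize commute: best is 7, kept {D1, D2, D7}.
Then maximize size: best is 1342, kept {D7}.

D7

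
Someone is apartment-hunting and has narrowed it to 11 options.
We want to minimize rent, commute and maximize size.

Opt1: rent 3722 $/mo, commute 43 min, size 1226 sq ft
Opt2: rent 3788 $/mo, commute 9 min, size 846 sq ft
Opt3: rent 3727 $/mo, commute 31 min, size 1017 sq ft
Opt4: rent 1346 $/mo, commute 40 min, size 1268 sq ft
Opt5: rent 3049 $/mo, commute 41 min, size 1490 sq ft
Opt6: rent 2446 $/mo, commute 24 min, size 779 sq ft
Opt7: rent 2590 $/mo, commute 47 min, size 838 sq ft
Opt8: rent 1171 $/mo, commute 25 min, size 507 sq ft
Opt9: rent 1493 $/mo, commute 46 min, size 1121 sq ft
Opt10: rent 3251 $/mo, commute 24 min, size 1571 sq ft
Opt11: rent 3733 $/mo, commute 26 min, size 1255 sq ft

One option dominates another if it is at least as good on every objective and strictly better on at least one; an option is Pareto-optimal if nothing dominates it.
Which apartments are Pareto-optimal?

Opt2, Opt4, Opt5, Opt6, Opt8, Opt10

Opt1: dominated by Opt4 (rent 1346≤3722, commute 40≤43, size 1268≥1226).
Opt2: not dominated (best commute).
Opt3: dominated by Opt10 (rent 3251≤3727, commute 24≤31, size 1571≥1017).
Opt4: not dominated.
Opt5: not dominated.
Opt6: not dominated.
Opt7: dominated by Opt4 (rent 1346≤2590, commute 40≤47, size 1268≥838).
Opt8: not dominated (best rent).
Opt9: dominated by Opt4 (rent 1346≤1493, commute 40≤46, size 1268≥1121).
Opt10: not dominated (best size).
Opt11: dominated by Opt10 (rent 3251≤3733, commute 24≤26, size 1571≥1255).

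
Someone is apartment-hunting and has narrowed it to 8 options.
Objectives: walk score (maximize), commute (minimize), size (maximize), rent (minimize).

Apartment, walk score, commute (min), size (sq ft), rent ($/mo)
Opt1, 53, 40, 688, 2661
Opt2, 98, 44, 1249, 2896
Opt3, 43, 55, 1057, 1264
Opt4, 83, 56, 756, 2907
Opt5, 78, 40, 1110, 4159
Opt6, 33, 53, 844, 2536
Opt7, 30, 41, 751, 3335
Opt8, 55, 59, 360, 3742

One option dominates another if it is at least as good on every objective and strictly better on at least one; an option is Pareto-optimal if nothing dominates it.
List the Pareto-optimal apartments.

Opt1, Opt2, Opt3, Opt5, Opt6, Opt7

Opt1: not dominated.
Opt2: not dominated (best walk score).
Opt3: not dominated (best rent).
Opt4: dominated by Opt2 (walk score 98≥83, commute 44≤56, size 1249≥756, rent 2896≤2907).
Opt5: not dominated.
Opt6: not dominated.
Opt7: not dominated.
Opt8: dominated by Opt2 (walk score 98≥55, commute 44≤59, size 1249≥360, rent 2896≤3742).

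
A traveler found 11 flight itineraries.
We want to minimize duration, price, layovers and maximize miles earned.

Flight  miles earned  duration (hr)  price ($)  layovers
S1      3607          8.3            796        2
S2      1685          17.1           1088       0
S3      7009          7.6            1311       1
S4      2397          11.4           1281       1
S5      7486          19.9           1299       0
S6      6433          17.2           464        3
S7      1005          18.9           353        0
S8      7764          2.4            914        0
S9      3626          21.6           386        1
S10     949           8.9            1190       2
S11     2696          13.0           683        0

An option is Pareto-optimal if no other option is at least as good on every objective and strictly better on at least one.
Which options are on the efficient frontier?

S1, S6, S7, S8, S9, S11

S1: not dominated.
S2: dominated by S8 (miles earned 7764≥1685, duration 2.4≤17.1, price 914≤1088, layovers 0≤0).
S3: dominated by S8 (miles earned 7764≥7009, duration 2.4≤7.6, price 914≤1311, layovers 0≤1).
S4: dominated by S8 (miles earned 7764≥2397, duration 2.4≤11.4, price 914≤1281, layovers 0≤1).
S5: dominated by S8 (miles earned 7764≥7486, duration 2.4≤19.9, price 914≤1299, layovers 0≤0).
S6: not dominated.
S7: not dominated (best price).
S8: not dominated (best miles earned).
S9: not dominated.
S10: dominated by S1 (miles earned 3607≥949, duration 8.3≤8.9, price 796≤1190, layovers 2≤2).
S11: not dominated.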